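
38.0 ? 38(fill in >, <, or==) ==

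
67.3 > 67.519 False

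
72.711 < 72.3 False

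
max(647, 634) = 647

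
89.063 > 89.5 False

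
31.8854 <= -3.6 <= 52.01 False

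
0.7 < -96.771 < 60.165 False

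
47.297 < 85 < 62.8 False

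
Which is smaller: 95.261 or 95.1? 95.1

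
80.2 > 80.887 False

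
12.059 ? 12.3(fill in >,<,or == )<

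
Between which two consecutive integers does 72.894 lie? 72 and 73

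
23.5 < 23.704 True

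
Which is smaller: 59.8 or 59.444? 59.444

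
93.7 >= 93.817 False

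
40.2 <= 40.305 True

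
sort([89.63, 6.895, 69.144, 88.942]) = [6.895, 69.144, 88.942, 89.63]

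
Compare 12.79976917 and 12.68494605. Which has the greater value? 12.79976917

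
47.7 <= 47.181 False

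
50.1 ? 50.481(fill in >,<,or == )<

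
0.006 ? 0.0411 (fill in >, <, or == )<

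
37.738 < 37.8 True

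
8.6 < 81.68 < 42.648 False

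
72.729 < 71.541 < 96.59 False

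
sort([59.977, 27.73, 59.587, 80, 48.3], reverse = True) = [80, 59.977, 59.587, 48.3, 27.73]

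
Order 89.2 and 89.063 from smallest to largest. 89.063, 89.2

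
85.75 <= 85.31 False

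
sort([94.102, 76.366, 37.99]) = [37.99, 76.366, 94.102]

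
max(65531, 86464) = 86464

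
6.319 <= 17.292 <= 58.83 True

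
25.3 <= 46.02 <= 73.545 True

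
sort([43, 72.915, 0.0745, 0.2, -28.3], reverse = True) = [72.915, 43, 0.2, 0.0745, -28.3]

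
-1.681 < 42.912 True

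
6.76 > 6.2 True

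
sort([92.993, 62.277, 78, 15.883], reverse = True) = [92.993, 78, 62.277, 15.883]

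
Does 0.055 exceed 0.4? No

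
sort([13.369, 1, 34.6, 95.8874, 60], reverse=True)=[95.8874, 60, 34.6, 13.369, 1]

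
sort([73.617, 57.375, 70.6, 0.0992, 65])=[0.0992, 57.375, 65, 70.6, 73.617]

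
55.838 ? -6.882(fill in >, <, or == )>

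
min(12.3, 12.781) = 12.3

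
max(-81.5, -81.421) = -81.421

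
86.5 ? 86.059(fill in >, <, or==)>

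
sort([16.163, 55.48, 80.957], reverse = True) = [80.957, 55.48, 16.163]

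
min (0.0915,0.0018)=0.0018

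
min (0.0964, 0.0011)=0.0011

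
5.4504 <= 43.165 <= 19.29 False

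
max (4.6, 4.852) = 4.852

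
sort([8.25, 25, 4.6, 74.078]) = [4.6, 8.25, 25, 74.078]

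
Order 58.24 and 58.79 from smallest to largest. 58.24, 58.79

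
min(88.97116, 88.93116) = 88.93116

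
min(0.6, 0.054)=0.054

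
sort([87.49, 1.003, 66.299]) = [1.003, 66.299, 87.49]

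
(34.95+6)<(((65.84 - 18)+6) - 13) False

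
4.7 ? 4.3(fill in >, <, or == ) >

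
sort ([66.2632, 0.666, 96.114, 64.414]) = [0.666, 64.414, 66.2632, 96.114]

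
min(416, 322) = 322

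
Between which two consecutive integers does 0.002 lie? 0 and 1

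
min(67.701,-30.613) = -30.613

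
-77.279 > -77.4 True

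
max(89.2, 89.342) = 89.342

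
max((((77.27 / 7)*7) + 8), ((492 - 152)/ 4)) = 85.27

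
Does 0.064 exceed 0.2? No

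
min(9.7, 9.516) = 9.516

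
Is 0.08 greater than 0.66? No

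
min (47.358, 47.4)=47.358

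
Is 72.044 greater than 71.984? Yes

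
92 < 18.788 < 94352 False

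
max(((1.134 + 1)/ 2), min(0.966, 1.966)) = 1.067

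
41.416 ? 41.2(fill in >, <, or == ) >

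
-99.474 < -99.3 True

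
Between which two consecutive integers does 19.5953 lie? 19 and 20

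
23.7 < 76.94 True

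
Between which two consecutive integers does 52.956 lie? 52 and 53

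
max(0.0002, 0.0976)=0.0976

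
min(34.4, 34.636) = 34.4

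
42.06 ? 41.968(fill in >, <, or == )>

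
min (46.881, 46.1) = 46.1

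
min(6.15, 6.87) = 6.15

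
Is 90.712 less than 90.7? No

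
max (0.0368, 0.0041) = 0.0368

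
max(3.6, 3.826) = 3.826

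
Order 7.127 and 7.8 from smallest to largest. 7.127, 7.8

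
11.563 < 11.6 True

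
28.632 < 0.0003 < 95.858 False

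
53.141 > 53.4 False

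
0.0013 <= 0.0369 True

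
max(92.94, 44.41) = 92.94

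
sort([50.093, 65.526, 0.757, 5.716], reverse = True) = [65.526, 50.093, 5.716, 0.757]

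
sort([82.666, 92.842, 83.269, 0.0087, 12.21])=[0.0087, 12.21, 82.666, 83.269, 92.842]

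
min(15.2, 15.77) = 15.2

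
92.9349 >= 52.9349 True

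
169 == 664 False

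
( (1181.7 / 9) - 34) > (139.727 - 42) False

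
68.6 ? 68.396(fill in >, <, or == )>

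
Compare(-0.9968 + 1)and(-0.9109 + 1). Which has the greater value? (-0.9109 + 1)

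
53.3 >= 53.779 False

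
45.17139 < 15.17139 False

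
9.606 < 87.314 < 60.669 False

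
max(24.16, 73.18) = 73.18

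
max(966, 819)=966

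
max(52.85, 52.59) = 52.85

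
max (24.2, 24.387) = 24.387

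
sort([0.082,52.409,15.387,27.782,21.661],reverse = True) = [52.409,27.782,21.661,15.387,0.082]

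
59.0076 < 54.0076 False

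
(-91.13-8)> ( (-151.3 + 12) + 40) True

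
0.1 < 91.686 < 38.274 False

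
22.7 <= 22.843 True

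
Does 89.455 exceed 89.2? Yes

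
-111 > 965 False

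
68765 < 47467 False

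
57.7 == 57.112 False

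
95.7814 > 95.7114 True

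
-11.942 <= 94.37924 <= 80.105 False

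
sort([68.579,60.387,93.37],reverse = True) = [93.37,68.579,60.387]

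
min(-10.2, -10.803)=-10.803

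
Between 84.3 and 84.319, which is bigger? 84.319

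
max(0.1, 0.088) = 0.1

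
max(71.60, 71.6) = 71.6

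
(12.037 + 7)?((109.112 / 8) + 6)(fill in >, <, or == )<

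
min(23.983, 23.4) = 23.4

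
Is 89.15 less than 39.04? No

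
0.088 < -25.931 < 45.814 False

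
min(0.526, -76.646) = -76.646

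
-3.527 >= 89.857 False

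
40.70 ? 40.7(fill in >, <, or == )==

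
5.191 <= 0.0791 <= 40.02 False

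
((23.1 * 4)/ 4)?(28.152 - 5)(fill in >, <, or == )<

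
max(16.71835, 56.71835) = 56.71835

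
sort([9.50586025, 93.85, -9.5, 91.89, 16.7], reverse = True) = [93.85, 91.89, 16.7, 9.50586025, -9.5]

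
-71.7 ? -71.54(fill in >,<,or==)<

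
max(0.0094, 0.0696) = 0.0696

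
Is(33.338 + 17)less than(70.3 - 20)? No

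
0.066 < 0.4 True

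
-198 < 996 True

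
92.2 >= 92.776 False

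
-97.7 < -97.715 False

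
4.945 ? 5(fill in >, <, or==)<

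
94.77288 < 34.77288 False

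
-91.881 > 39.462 False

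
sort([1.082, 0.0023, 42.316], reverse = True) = [42.316, 1.082, 0.0023]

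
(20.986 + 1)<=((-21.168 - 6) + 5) False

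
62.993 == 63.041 False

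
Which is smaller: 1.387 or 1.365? 1.365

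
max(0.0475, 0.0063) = 0.0475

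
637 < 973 True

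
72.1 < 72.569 True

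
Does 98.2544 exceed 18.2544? Yes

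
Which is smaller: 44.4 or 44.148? 44.148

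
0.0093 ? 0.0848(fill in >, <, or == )<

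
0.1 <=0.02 False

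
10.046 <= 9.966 False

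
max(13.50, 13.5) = 13.5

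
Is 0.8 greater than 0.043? Yes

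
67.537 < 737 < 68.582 False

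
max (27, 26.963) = 27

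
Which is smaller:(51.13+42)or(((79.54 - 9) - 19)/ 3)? (((79.54 - 9) - 19)/ 3)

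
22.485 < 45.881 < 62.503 True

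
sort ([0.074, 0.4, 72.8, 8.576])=[0.074, 0.4, 8.576, 72.8]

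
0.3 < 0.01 False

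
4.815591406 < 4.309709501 False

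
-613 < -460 True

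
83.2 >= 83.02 True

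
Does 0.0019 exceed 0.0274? No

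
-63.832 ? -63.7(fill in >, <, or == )<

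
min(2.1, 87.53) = 2.1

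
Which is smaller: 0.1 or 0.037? 0.037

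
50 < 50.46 True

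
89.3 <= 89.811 True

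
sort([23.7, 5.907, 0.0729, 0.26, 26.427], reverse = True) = [26.427, 23.7, 5.907, 0.26, 0.0729]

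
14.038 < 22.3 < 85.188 True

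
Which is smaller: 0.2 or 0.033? 0.033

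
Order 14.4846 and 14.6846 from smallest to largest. 14.4846, 14.6846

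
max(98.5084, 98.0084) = 98.5084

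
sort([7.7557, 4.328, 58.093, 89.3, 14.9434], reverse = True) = [89.3, 58.093, 14.9434, 7.7557, 4.328]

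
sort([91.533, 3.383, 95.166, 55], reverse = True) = [95.166, 91.533, 55, 3.383]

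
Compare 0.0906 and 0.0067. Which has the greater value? 0.0906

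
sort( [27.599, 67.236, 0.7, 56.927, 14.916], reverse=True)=[67.236, 56.927, 27.599, 14.916, 0.7]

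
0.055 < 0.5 True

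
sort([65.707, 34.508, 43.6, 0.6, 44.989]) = [0.6, 34.508, 43.6, 44.989, 65.707]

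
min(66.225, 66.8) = 66.225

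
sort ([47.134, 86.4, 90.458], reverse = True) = [90.458, 86.4, 47.134]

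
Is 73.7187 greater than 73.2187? Yes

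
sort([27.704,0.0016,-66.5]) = [-66.5,0.0016,27.704]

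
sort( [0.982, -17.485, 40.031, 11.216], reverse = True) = [40.031, 11.216, 0.982, -17.485]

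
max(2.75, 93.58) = 93.58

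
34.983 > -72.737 True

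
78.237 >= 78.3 False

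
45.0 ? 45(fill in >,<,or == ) ==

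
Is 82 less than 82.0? No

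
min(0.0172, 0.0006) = 0.0006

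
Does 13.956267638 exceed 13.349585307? Yes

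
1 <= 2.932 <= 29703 True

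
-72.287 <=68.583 True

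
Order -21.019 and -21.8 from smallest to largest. -21.8, -21.019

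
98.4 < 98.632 True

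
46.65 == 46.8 False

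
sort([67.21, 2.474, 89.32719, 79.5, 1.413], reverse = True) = [89.32719, 79.5, 67.21, 2.474, 1.413]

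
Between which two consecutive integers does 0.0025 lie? 0 and 1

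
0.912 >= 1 False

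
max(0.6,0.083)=0.6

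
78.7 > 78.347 True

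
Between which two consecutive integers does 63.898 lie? 63 and 64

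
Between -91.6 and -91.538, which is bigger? -91.538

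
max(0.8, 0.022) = 0.8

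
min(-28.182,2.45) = -28.182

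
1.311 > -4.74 True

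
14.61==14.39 False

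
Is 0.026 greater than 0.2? No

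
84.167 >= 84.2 False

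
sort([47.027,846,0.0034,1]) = [0.0034,1,47.027,846]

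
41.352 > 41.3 True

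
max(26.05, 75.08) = 75.08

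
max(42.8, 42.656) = 42.8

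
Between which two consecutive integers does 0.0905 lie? 0 and 1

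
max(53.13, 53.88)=53.88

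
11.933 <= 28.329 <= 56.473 True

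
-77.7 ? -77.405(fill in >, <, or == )<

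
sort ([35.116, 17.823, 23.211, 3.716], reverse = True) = [35.116, 23.211, 17.823, 3.716]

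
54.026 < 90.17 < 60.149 False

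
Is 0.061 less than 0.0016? No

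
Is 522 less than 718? Yes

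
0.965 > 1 False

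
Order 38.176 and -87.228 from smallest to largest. -87.228, 38.176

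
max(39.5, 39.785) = 39.785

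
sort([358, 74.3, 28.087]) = [28.087, 74.3, 358]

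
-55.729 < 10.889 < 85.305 True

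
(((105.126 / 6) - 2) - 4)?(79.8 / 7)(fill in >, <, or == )>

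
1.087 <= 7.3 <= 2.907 False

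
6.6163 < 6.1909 False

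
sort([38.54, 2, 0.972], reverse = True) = [38.54, 2, 0.972]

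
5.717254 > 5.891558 False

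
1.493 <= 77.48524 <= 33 False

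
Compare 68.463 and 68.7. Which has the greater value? 68.7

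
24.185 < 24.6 True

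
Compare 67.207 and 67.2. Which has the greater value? 67.207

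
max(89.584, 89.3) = 89.584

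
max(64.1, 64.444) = 64.444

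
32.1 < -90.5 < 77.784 False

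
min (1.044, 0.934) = 0.934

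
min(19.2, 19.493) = 19.2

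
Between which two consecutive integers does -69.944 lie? -70 and -69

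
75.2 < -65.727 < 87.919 False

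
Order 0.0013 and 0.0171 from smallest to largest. 0.0013, 0.0171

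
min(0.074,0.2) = 0.074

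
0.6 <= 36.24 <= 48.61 True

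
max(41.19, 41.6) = 41.6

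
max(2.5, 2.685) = 2.685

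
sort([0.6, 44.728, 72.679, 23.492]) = [0.6, 23.492, 44.728, 72.679]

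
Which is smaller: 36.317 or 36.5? 36.317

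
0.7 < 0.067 False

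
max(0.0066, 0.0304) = 0.0304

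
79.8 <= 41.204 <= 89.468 False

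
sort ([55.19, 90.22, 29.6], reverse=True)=[90.22, 55.19, 29.6]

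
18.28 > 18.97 False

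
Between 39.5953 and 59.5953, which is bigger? 59.5953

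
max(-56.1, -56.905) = -56.1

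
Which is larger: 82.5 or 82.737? 82.737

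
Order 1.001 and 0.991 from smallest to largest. 0.991, 1.001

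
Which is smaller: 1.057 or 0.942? 0.942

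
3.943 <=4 True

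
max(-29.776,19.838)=19.838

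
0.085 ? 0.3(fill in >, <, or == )<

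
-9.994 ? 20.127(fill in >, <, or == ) <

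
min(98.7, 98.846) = 98.7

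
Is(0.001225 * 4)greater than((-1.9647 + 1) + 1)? No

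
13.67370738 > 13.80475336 False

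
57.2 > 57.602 False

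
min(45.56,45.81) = 45.56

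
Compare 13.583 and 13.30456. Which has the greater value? 13.583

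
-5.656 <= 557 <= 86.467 False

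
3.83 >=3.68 True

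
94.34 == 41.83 False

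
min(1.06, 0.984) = 0.984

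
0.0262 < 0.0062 False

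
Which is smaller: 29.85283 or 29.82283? 29.82283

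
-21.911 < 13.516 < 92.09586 True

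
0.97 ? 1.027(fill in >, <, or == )<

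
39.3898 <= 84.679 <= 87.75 True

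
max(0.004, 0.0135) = 0.0135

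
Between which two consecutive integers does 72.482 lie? 72 and 73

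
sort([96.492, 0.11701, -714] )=[-714, 0.11701, 96.492]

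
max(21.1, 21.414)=21.414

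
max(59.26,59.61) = 59.61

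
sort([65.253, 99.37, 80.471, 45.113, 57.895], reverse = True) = [99.37, 80.471, 65.253, 57.895, 45.113]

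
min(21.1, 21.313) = 21.1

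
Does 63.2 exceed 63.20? No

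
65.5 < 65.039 False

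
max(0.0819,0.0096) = 0.0819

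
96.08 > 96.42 False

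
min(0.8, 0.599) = 0.599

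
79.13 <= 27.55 False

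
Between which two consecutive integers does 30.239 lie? 30 and 31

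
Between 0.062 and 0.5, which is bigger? 0.5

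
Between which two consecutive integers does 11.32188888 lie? 11 and 12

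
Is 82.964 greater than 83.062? No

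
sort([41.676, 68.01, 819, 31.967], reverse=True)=[819, 68.01, 41.676, 31.967]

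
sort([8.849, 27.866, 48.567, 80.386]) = [8.849, 27.866, 48.567, 80.386]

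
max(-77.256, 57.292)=57.292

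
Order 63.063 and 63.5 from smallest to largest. 63.063, 63.5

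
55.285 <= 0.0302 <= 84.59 False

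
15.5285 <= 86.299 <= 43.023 False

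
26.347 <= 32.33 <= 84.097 True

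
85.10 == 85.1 True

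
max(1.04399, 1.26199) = 1.26199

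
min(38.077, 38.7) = 38.077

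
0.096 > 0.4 False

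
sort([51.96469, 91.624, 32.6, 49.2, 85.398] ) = [32.6, 49.2, 51.96469, 85.398, 91.624]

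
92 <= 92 True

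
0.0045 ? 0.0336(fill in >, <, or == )<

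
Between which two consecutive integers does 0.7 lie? 0 and 1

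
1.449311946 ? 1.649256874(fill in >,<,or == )<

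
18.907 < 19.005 True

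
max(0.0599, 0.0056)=0.0599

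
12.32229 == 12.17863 False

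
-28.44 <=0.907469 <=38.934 True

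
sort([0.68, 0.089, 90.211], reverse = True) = [90.211, 0.68, 0.089]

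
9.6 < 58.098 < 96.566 True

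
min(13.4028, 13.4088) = 13.4028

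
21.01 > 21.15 False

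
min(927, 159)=159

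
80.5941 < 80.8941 True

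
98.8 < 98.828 True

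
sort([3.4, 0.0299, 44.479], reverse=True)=[44.479, 3.4, 0.0299]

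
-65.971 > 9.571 False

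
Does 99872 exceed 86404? Yes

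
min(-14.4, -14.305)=-14.4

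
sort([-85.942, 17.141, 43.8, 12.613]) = [-85.942, 12.613, 17.141, 43.8]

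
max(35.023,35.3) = 35.3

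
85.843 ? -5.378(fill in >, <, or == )>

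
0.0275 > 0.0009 True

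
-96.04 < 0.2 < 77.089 True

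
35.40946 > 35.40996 False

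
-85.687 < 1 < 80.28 True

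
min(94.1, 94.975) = 94.1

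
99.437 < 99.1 False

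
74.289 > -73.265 True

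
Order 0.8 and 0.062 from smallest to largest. 0.062, 0.8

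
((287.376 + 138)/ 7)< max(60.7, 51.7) False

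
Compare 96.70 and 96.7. They are equal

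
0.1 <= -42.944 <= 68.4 False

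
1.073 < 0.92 False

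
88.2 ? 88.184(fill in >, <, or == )>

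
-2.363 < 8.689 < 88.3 True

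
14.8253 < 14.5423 False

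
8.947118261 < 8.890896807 False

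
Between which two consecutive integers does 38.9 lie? 38 and 39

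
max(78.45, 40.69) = 78.45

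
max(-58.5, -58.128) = -58.128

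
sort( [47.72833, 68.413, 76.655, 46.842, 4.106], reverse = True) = [76.655, 68.413, 47.72833, 46.842, 4.106]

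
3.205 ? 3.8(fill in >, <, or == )<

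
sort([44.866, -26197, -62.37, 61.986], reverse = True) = [61.986, 44.866, -62.37, -26197]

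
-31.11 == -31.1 False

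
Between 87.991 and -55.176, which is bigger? 87.991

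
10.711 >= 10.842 False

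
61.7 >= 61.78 False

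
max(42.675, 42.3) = 42.675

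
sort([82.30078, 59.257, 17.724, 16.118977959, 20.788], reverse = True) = [82.30078, 59.257, 20.788, 17.724, 16.118977959]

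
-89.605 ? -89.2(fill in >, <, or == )<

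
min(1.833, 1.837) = 1.833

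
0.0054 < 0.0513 True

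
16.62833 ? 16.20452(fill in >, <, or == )>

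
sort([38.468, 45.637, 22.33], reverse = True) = [45.637, 38.468, 22.33]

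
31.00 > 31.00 False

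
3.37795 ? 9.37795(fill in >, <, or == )<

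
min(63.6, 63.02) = 63.02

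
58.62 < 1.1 False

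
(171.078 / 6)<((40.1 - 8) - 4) False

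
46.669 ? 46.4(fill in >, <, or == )>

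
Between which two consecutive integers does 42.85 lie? 42 and 43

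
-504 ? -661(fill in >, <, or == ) >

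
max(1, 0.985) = 1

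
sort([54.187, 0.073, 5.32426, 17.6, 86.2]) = [0.073, 5.32426, 17.6, 54.187, 86.2]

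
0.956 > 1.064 False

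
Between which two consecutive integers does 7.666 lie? 7 and 8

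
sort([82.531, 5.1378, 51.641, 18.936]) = [5.1378, 18.936, 51.641, 82.531]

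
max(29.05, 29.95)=29.95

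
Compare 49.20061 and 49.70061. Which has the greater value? 49.70061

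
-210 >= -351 True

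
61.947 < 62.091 True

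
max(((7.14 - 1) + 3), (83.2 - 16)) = 67.2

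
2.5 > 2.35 True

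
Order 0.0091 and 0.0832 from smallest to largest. 0.0091, 0.0832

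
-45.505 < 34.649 True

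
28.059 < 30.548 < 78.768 True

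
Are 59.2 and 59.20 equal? Yes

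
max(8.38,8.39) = 8.39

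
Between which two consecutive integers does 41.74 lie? 41 and 42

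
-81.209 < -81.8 False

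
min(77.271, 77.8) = 77.271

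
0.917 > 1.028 False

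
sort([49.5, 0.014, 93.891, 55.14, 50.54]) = [0.014, 49.5, 50.54, 55.14, 93.891]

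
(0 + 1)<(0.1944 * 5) False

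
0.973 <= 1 True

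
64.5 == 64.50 True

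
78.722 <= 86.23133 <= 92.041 True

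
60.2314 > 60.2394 False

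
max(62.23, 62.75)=62.75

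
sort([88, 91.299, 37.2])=[37.2, 88, 91.299]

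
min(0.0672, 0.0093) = 0.0093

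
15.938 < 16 True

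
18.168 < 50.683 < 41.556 False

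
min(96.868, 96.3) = 96.3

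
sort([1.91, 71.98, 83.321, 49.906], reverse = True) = [83.321, 71.98, 49.906, 1.91]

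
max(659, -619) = 659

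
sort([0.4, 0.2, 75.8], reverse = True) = [75.8, 0.4, 0.2]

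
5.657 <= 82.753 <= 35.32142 False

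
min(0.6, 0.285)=0.285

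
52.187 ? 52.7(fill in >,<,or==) <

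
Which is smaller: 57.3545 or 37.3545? 37.3545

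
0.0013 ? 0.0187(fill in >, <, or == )<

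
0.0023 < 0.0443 True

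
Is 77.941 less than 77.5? No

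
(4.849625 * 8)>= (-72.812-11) True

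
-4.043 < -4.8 False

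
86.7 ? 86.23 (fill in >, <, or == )>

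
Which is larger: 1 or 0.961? 1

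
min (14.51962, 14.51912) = 14.51912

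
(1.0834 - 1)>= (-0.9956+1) True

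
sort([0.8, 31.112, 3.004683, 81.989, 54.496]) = [0.8, 3.004683, 31.112, 54.496, 81.989]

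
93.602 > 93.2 True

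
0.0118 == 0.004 False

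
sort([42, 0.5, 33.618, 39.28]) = [0.5, 33.618, 39.28, 42]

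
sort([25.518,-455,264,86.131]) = [-455,25.518,86.131,264]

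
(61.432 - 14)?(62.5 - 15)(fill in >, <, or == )<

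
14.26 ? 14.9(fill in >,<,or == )<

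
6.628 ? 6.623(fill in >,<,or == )>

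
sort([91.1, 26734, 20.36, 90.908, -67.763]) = [-67.763, 20.36, 90.908, 91.1, 26734]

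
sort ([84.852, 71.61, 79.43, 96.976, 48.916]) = [48.916, 71.61, 79.43, 84.852, 96.976]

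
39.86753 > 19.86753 True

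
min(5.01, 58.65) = 5.01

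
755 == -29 False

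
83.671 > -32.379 True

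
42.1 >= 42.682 False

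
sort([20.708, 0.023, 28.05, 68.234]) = [0.023, 20.708, 28.05, 68.234]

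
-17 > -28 True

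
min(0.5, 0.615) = 0.5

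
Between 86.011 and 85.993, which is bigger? 86.011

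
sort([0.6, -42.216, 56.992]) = [-42.216, 0.6, 56.992]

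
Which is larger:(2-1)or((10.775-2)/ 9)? (2-1)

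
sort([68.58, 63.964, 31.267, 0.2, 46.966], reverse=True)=[68.58, 63.964, 46.966, 31.267, 0.2]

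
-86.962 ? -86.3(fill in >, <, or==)<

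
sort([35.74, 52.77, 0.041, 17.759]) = [0.041, 17.759, 35.74, 52.77]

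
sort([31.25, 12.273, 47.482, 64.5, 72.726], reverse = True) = [72.726, 64.5, 47.482, 31.25, 12.273]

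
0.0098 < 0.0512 True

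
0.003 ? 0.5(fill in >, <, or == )<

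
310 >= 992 False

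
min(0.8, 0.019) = 0.019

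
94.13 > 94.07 True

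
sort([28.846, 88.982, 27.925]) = [27.925, 28.846, 88.982]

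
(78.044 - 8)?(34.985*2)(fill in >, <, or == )>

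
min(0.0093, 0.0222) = 0.0093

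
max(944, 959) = 959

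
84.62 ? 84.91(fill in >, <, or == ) <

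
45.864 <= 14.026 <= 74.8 False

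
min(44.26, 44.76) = 44.26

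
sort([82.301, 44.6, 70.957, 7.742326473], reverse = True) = [82.301, 70.957, 44.6, 7.742326473]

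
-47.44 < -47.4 True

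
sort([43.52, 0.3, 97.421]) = [0.3, 43.52, 97.421]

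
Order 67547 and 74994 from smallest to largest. 67547, 74994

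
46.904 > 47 False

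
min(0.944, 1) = 0.944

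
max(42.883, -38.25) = 42.883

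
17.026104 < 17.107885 True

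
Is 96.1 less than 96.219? Yes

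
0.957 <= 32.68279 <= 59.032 True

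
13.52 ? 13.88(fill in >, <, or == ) <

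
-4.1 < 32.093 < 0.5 False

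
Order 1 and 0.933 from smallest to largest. 0.933, 1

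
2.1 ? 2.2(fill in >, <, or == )<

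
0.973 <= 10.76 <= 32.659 True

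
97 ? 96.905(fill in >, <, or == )>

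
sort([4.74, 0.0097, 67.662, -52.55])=[-52.55, 0.0097, 4.74, 67.662]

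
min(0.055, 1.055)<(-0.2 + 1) True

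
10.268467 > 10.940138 False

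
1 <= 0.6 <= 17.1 False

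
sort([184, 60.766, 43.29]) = [43.29, 60.766, 184]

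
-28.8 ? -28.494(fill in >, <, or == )<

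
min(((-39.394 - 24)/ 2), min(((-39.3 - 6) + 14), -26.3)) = -31.697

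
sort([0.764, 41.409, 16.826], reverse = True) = [41.409, 16.826, 0.764]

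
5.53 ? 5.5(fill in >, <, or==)>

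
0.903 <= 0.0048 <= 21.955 False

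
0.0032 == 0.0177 False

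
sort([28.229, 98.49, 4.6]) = [4.6, 28.229, 98.49]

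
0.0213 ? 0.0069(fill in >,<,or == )>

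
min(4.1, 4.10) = 4.1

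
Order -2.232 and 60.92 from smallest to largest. -2.232, 60.92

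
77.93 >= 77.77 True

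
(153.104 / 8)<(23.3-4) True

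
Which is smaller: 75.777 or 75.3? 75.3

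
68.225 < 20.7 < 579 False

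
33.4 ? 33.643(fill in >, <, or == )<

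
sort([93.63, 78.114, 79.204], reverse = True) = [93.63, 79.204, 78.114]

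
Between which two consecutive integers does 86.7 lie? 86 and 87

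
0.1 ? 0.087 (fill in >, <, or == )>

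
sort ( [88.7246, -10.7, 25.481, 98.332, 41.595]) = [-10.7, 25.481, 41.595, 88.7246, 98.332]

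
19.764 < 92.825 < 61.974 False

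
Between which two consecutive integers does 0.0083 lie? 0 and 1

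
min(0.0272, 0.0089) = 0.0089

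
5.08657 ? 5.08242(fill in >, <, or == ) >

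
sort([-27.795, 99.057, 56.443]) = [-27.795, 56.443, 99.057]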